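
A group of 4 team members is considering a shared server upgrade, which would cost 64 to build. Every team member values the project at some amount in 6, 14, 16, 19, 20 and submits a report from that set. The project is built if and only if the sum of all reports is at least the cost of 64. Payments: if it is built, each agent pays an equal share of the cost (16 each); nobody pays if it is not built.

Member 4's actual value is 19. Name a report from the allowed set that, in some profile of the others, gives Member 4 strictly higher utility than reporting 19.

20

Suppose Member 1 reports 6, Member 2 reports 19 and Member 3 reports 19.
Report 19: project not built, utility 0.
Report 20: project built, pays 16, utility 19 - 16 = 3.
So reporting 20 beats truth here (3 > 0).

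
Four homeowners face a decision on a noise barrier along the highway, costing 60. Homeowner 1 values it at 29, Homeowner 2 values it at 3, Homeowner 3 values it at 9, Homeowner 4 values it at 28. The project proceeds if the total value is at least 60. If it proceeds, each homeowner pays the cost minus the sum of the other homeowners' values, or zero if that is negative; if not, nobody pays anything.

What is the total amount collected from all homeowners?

39

Total value 69 ≥ cost 60, so it is built.
Homeowner 1: others sum to 40; max(0, 60 - 40) = 20.
Homeowner 2: others sum to 66; max(0, 60 - 66) = 0.
Homeowner 3: others sum to 60; max(0, 60 - 60) = 0.
Homeowner 4: others sum to 41; max(0, 60 - 41) = 19.
Total collected = 20 + 0 + 0 + 19 = 39.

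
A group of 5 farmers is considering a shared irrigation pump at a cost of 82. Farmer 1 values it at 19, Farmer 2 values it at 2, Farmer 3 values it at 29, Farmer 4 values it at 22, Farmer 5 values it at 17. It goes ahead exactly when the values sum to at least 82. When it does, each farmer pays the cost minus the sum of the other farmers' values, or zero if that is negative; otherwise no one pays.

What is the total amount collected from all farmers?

Total value 89 ≥ cost 82, so it is built.
Farmer 1: others sum to 70; max(0, 82 - 70) = 12.
Farmer 2: others sum to 87; max(0, 82 - 87) = 0.
Farmer 3: others sum to 60; max(0, 82 - 60) = 22.
Farmer 4: others sum to 67; max(0, 82 - 67) = 15.
Farmer 5: others sum to 72; max(0, 82 - 72) = 10.
Total collected = 12 + 0 + 22 + 15 + 10 = 59.

59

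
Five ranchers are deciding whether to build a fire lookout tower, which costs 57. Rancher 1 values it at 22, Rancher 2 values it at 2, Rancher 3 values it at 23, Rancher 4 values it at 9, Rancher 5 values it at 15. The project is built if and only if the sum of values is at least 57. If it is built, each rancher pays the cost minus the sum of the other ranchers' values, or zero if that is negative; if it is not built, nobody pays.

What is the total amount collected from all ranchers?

Total value 71 ≥ cost 57, so it is built.
Rancher 1: others sum to 49; max(0, 57 - 49) = 8.
Rancher 2: others sum to 69; max(0, 57 - 69) = 0.
Rancher 3: others sum to 48; max(0, 57 - 48) = 9.
Rancher 4: others sum to 62; max(0, 57 - 62) = 0.
Rancher 5: others sum to 56; max(0, 57 - 56) = 1.
Total collected = 8 + 0 + 9 + 0 + 1 = 18.

18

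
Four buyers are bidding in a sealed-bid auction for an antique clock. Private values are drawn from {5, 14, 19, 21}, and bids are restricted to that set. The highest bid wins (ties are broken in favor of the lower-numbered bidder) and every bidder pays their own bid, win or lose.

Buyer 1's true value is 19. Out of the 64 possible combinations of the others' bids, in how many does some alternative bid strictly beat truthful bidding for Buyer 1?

Others bid (5, 5, 5): truth gives 0; bid 5 gives 14 > 0. Violating.
Others bid (5, 5, 14): truth gives 0; bid 14 gives 5 > 0. Violating.
Others bid (5, 5, 21): truth gives -19; bid 21 gives -2 > -19. Violating.
Others bid (5, 14, 5): truth gives 0; bid 14 gives 5 > 0. Violating.
Others bid (5, 5, 19): truth gives 0; no alternative beats it.
Others bid (5, 14, 19): truth gives 0; no alternative beats it.
(Checking all 64 profiles: 45 have a profitable deviation, 19 do not.)

45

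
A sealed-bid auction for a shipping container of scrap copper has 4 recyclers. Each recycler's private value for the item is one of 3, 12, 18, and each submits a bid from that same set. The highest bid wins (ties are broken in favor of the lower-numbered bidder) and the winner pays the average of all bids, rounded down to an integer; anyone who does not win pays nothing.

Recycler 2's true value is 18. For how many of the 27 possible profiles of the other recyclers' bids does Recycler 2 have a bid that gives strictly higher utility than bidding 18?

4

Others bid (3, 3, 3): truth gives 12; bid 12 gives 13 > 12. Violating.
Others bid (3, 3, 12): truth gives 9; bid 12 gives 11 > 9. Violating.
Others bid (3, 12, 3): truth gives 9; bid 12 gives 11 > 9. Violating.
Others bid (3, 12, 12): truth gives 7; bid 12 gives 9 > 7. Violating.
Others bid (3, 3, 18): truth gives 8; no alternative beats it.
Others bid (3, 12, 18): truth gives 6; no alternative beats it.
(Checking all 27 profiles: 4 have a profitable deviation, 23 do not.)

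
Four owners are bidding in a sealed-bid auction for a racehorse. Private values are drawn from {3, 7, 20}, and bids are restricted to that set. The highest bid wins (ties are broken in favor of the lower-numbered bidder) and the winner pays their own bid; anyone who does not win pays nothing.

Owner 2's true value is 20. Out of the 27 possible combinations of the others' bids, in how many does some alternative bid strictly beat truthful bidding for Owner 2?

4

Others bid (3, 3, 3): truth gives 0; bid 7 gives 13 > 0. Violating.
Others bid (3, 3, 7): truth gives 0; bid 7 gives 13 > 0. Violating.
Others bid (3, 7, 3): truth gives 0; bid 7 gives 13 > 0. Violating.
Others bid (3, 7, 7): truth gives 0; bid 7 gives 13 > 0. Violating.
Others bid (3, 3, 20): truth gives 0; no alternative beats it.
Others bid (3, 7, 20): truth gives 0; no alternative beats it.
(Checking all 27 profiles: 4 have a profitable deviation, 23 do not.)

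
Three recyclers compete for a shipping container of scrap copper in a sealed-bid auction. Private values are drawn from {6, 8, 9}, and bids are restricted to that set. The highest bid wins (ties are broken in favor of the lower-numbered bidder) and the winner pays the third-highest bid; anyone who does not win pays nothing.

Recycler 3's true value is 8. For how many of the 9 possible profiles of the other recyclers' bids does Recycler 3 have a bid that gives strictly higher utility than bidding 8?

Others bid (6, 8): truth gives 0; bid 9 gives 2 > 0. Violating.
Others bid (8, 6): truth gives 0; bid 9 gives 2 > 0. Violating.
Others bid (6, 6): truth gives 2; no alternative beats it.
Others bid (6, 9): truth gives 0; no alternative beats it.
(Checking all 9 profiles: 2 have a profitable deviation, 7 do not.)

2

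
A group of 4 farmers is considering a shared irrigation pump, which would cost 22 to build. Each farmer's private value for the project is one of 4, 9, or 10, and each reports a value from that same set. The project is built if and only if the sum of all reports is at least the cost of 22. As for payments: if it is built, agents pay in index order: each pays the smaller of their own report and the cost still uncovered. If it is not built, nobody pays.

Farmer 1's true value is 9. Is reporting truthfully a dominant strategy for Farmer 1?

Consider the case where Farmer 2 reports 4, Farmer 3 reports 4 and Farmer 4 reports 10.
Truthful report 9: project built, pays 9, utility 9 - 9 = 0.
Report 4 instead: project built, pays 4, utility 9 - 4 = 5.
Since 5 > 0, reporting 4 is strictly better here, so truthful reporting is not dominant.

No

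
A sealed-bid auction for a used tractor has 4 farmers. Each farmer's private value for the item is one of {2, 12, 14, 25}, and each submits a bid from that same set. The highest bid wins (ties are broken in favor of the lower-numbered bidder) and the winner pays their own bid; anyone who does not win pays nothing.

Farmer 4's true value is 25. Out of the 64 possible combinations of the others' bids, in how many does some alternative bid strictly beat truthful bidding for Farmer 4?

Others bid (2, 2, 2): truth gives 0; bid 12 gives 13 > 0. Violating.
Others bid (2, 2, 12): truth gives 0; bid 14 gives 11 > 0. Violating.
Others bid (2, 12, 2): truth gives 0; bid 14 gives 11 > 0. Violating.
Others bid (2, 12, 12): truth gives 0; bid 14 gives 11 > 0. Violating.
Others bid (2, 2, 14): truth gives 0; no alternative beats it.
Others bid (2, 2, 25): truth gives 0; no alternative beats it.
(Checking all 64 profiles: 8 have a profitable deviation, 56 do not.)

8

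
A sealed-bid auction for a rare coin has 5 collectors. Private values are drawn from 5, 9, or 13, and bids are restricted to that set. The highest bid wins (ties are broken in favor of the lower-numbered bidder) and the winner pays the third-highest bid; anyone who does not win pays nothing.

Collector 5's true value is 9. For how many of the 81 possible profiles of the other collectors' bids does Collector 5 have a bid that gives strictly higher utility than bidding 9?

Others bid (5, 5, 5, 9): truth gives 0; bid 13 gives 4 > 0. Violating.
Others bid (5, 5, 9, 5): truth gives 0; bid 13 gives 4 > 0. Violating.
Others bid (5, 9, 5, 5): truth gives 0; bid 13 gives 4 > 0. Violating.
Others bid (9, 5, 5, 5): truth gives 0; bid 13 gives 4 > 0. Violating.
Others bid (5, 5, 5, 5): truth gives 4; no alternative beats it.
Others bid (5, 5, 5, 13): truth gives 0; no alternative beats it.
(Checking all 81 profiles: 4 have a profitable deviation, 77 do not.)

4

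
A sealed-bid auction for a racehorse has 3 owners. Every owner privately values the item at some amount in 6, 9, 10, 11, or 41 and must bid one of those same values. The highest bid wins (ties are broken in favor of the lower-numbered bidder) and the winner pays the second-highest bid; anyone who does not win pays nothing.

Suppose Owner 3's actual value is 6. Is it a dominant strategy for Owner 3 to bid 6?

Check each profile of the others' bids and compare truth against every alternative bid.
Others bid (6, 6): truth gives 0, best alternative gives 0.
Others bid (6, 9): truth gives 0, best alternative gives 0.
Others bid (6, 10): truth gives 0, best alternative gives 0.
Others bid (6, 11): truth gives 0, best alternative gives 0.
Others bid (6, 41): truth gives 0, best alternative gives 0.
Others bid (9, 6): truth gives 0, best alternative gives 0.
(Remaining 19 profiles checked similarly; truth is weakly best in each.)
In every case the truthful bid is at least as good as any alternative, so it is a dominant strategy.

Yes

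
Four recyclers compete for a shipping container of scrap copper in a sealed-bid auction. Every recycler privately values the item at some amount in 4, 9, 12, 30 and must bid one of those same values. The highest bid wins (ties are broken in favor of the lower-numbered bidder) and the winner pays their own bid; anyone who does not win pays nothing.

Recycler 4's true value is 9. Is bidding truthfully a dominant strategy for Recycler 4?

Yes

Check each profile of the others' bids and compare truth against every alternative bid.
Others bid (4, 4, 4): truth gives 0, best alternative gives 0.
Others bid (4, 4, 9): truth gives 0, best alternative gives 0.
Others bid (4, 4, 12): truth gives 0, best alternative gives 0.
Others bid (4, 4, 30): truth gives 0, best alternative gives 0.
Others bid (4, 9, 4): truth gives 0, best alternative gives 0.
Others bid (4, 9, 9): truth gives 0, best alternative gives 0.
(Remaining 58 profiles checked similarly; truth is weakly best in each.)
In every case the truthful bid is at least as good as any alternative, so it is a dominant strategy.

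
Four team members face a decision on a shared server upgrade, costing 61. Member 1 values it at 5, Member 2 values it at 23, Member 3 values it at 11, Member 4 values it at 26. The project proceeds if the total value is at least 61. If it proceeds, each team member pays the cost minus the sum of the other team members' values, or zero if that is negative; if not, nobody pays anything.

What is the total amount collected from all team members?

49

Total value 65 ≥ cost 61, so it is built.
Member 1: others sum to 60; max(0, 61 - 60) = 1.
Member 2: others sum to 42; max(0, 61 - 42) = 19.
Member 3: others sum to 54; max(0, 61 - 54) = 7.
Member 4: others sum to 39; max(0, 61 - 39) = 22.
Total collected = 1 + 19 + 7 + 22 = 49.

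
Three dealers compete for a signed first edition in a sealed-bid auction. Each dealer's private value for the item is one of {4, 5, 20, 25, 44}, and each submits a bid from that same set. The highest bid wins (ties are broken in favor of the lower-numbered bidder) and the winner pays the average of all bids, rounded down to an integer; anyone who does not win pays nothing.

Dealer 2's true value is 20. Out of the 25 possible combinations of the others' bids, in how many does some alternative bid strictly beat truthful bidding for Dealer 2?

Others bid (4, 4): truth gives 11; bid 5 gives 16 > 11. Violating.
Others bid (4, 5): truth gives 11; bid 5 gives 16 > 11. Violating.
Others bid (4, 25): truth gives 0; bid 25 gives 2 > 0. Violating.
Others bid (5, 25): truth gives 0; bid 25 gives 2 > 0. Violating.
Others bid (4, 20): truth gives 6; no alternative beats it.
Others bid (4, 44): truth gives 0; no alternative beats it.
(Checking all 25 profiles: 6 have a profitable deviation, 19 do not.)

6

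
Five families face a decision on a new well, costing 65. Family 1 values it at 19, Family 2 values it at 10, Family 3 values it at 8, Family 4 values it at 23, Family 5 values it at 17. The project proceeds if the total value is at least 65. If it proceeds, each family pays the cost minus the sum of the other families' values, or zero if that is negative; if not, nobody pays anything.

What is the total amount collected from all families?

23

Total value 77 ≥ cost 65, so it is built.
Family 1: others sum to 58; max(0, 65 - 58) = 7.
Family 2: others sum to 67; max(0, 65 - 67) = 0.
Family 3: others sum to 69; max(0, 65 - 69) = 0.
Family 4: others sum to 54; max(0, 65 - 54) = 11.
Family 5: others sum to 60; max(0, 65 - 60) = 5.
Total collected = 7 + 0 + 0 + 11 + 5 = 23.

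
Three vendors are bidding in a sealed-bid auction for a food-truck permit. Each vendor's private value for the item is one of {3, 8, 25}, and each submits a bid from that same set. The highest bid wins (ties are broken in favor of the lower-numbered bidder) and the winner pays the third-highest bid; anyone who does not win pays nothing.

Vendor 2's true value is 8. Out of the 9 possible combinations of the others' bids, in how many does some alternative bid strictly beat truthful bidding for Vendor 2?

2

Others bid (3, 25): truth gives 0; bid 25 gives 5 > 0. Violating.
Others bid (8, 3): truth gives 0; bid 25 gives 5 > 0. Violating.
Others bid (3, 3): truth gives 5; no alternative beats it.
Others bid (3, 8): truth gives 5; no alternative beats it.
(Checking all 9 profiles: 2 have a profitable deviation, 7 do not.)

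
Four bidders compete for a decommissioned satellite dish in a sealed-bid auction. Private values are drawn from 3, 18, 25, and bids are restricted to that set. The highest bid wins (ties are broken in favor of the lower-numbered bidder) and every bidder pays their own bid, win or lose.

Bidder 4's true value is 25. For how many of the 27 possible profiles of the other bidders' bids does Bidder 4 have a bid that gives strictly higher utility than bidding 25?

20

Others bid (3, 3, 3): truth gives 0; bid 18 gives 7 > 0. Violating.
Others bid (3, 3, 25): truth gives -25; bid 3 gives -3 > -25. Violating.
Others bid (3, 18, 25): truth gives -25; bid 3 gives -3 > -25. Violating.
Others bid (3, 25, 3): truth gives -25; bid 3 gives -3 > -25. Violating.
Others bid (3, 3, 18): truth gives 0; no alternative beats it.
Others bid (3, 18, 3): truth gives 0; no alternative beats it.
(Checking all 27 profiles: 20 have a profitable deviation, 7 do not.)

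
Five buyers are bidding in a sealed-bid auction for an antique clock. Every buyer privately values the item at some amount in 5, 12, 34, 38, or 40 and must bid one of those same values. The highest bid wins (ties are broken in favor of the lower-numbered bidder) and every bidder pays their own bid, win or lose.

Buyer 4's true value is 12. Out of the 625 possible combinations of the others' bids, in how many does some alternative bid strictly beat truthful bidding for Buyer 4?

Others bid (5, 5, 5, 34): truth gives -12; bid 5 gives -5 > -12. Violating.
Others bid (5, 5, 5, 38): truth gives -12; bid 5 gives -5 > -12. Violating.
Others bid (5, 5, 5, 40): truth gives -12; bid 5 gives -5 > -12. Violating.
Others bid (5, 5, 12, 5): truth gives -12; bid 5 gives -5 > -12. Violating.
Others bid (5, 5, 5, 5): truth gives 0; no alternative beats it.
Others bid (5, 5, 5, 12): truth gives 0; no alternative beats it.
(Checking all 625 profiles: 623 have a profitable deviation, 2 do not.)

623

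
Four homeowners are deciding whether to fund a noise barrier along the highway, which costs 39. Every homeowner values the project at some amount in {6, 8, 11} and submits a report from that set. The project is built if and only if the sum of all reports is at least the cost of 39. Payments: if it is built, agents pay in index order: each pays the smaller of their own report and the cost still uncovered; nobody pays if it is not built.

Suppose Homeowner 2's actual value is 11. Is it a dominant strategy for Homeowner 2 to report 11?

No

Consider the case where Homeowner 1 reports 11, Homeowner 3 reports 11 and Homeowner 4 reports 11.
Truthful report 11: project built, pays 11, utility 11 - 11 = 0.
Report 6 instead: project built, pays 6, utility 11 - 6 = 5.
Since 5 > 0, reporting 6 is strictly better here, so truthful reporting is not dominant.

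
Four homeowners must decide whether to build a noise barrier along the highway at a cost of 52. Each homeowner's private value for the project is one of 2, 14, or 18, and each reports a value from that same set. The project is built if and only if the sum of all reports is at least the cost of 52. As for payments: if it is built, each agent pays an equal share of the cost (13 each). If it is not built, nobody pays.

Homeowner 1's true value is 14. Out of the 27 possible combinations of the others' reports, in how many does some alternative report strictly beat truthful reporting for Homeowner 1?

6

Others report (2, 14, 18): truth gives 0; report 18 gives 1 > 0. Violating.
Others report (2, 18, 14): truth gives 0; report 18 gives 1 > 0. Violating.
Others report (14, 2, 18): truth gives 0; report 18 gives 1 > 0. Violating.
Others report (14, 18, 2): truth gives 0; report 18 gives 1 > 0. Violating.
Others report (2, 2, 2): truth gives 0; no alternative beats it.
Others report (2, 2, 14): truth gives 0; no alternative beats it.
(Checking all 27 profiles: 6 have a profitable deviation, 21 do not.)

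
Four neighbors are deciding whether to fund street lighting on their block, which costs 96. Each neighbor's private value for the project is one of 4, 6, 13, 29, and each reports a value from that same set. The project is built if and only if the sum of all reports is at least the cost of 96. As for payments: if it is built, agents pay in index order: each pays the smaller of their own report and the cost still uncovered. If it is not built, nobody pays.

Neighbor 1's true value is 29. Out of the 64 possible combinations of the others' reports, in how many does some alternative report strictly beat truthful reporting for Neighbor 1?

Others report (29, 29, 29): truth gives 0; report 13 gives 16 > 0. Violating.
Others report (4, 4, 4): truth gives 0; no alternative beats it.
Others report (4, 4, 6): truth gives 0; no alternative beats it.
(Checking all 64 profiles: 1 has a profitable deviation, 63 do not.)

1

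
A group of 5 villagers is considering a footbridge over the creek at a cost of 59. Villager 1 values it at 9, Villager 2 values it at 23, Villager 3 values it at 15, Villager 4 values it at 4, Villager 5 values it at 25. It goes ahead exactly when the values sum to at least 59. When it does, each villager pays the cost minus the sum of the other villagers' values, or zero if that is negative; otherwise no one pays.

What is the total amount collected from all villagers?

14

Total value 76 ≥ cost 59, so it is built.
Villager 1: others sum to 67; max(0, 59 - 67) = 0.
Villager 2: others sum to 53; max(0, 59 - 53) = 6.
Villager 3: others sum to 61; max(0, 59 - 61) = 0.
Villager 4: others sum to 72; max(0, 59 - 72) = 0.
Villager 5: others sum to 51; max(0, 59 - 51) = 8.
Total collected = 0 + 6 + 0 + 0 + 8 = 14.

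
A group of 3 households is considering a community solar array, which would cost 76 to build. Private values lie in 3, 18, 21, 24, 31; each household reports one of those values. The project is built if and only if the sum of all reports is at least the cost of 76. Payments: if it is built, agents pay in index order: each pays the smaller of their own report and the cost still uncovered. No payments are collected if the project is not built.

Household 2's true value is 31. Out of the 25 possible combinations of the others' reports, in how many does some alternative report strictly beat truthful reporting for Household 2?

Others report (21, 31): truth gives 0; report 24 gives 7 > 0. Violating.
Others report (24, 31): truth gives 0; report 21 gives 10 > 0. Violating.
Others report (31, 21): truth gives 0; report 24 gives 7 > 0. Violating.
Others report (31, 24): truth gives 0; report 21 gives 10 > 0. Violating.
Others report (3, 3): truth gives 0; no alternative beats it.
Others report (3, 18): truth gives 0; no alternative beats it.
(Checking all 25 profiles: 5 have a profitable deviation, 20 do not.)

5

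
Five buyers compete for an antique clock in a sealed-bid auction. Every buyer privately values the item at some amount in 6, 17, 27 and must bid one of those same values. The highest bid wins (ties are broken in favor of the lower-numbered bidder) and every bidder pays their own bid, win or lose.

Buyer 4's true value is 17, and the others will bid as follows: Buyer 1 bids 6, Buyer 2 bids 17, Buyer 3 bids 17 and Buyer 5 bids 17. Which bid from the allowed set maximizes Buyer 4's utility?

Bid 6: loses but pays 6, utility -6.
Bid 17: loses but pays 17, utility -17.
Bid 27: wins, pays 27, utility 17 - 27 = -10.
The best choice is 6 with utility -6.

6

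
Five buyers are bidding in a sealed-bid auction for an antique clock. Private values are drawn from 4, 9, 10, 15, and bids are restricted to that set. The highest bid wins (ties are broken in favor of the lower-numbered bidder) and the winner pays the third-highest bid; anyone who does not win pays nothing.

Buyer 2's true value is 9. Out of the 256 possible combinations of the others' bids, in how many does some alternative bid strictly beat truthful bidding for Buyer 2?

Others bid (4, 4, 4, 10): truth gives 0; bid 10 gives 5 > 0. Violating.
Others bid (4, 4, 4, 15): truth gives 0; bid 15 gives 5 > 0. Violating.
Others bid (4, 4, 10, 4): truth gives 0; bid 10 gives 5 > 0. Violating.
Others bid (4, 4, 15, 4): truth gives 0; bid 15 gives 5 > 0. Violating.
Others bid (4, 4, 4, 4): truth gives 5; no alternative beats it.
Others bid (4, 4, 4, 9): truth gives 5; no alternative beats it.
(Checking all 256 profiles: 8 have a profitable deviation, 248 do not.)

8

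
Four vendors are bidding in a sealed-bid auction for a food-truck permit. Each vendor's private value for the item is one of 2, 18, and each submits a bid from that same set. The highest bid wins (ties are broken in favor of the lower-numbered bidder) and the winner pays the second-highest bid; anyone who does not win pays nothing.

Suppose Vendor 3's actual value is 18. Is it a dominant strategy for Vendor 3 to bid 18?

Check each profile of the others' bids and compare truth against every alternative bid.
Others bid (2, 2, 2): truth gives 16, best alternative gives 0.
Others bid (2, 2, 18): truth gives 0, best alternative gives 0.
Others bid (2, 18, 2): truth gives 0, best alternative gives 0.
Others bid (2, 18, 18): truth gives 0, best alternative gives 0.
Others bid (18, 2, 2): truth gives 0, best alternative gives 0.
Others bid (18, 2, 18): truth gives 0, best alternative gives 0.
(Remaining 2 profiles checked similarly; truth is weakly best in each.)
In every case the truthful bid is at least as good as any alternative, so it is a dominant strategy.

Yes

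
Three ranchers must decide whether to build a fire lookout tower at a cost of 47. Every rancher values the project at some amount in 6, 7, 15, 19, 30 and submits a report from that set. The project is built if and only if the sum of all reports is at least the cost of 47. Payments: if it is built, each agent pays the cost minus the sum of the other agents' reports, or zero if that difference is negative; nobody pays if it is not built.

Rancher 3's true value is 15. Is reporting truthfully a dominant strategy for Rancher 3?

Check each profile of the others' reports and compare truth against every alternative report.
Others report (19, 30): truth gives 15, best alternative gives 15.
Others report (30, 19): truth gives 15, best alternative gives 15.
Others report (30, 30): truth gives 15, best alternative gives 15.
Others report (15, 30): truth gives 13, best alternative gives 13.
Others report (30, 15): truth gives 13, best alternative gives 13.
Others report (19, 19): truth gives 6, best alternative gives 6.
(Remaining 19 profiles checked similarly; truth is weakly best in each.)
In every case the truthful report is at least as good as any alternative, so it is a dominant strategy.

Yes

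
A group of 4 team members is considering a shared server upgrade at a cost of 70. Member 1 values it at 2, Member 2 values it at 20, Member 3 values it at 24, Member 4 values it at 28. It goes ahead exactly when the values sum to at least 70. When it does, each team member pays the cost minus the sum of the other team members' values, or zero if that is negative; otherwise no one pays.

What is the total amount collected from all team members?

60

Total value 74 ≥ cost 70, so it is built.
Member 1: others sum to 72; max(0, 70 - 72) = 0.
Member 2: others sum to 54; max(0, 70 - 54) = 16.
Member 3: others sum to 50; max(0, 70 - 50) = 20.
Member 4: others sum to 46; max(0, 70 - 46) = 24.
Total collected = 0 + 16 + 20 + 24 = 60.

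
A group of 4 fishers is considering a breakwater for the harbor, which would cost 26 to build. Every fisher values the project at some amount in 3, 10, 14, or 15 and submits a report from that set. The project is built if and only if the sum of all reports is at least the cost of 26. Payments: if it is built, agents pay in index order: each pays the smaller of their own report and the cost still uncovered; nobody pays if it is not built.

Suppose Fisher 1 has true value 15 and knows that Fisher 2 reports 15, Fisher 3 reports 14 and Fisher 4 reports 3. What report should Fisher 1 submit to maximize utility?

3

Report 3: project built, pays 3, utility 15 - 3 = 12.
Report 10: project built, pays 10, utility 15 - 10 = 5.
Report 14: project built, pays 14, utility 15 - 14 = 1.
Report 15: project built, pays 15, utility 15 - 15 = 0.
The best choice is 3 with utility 12.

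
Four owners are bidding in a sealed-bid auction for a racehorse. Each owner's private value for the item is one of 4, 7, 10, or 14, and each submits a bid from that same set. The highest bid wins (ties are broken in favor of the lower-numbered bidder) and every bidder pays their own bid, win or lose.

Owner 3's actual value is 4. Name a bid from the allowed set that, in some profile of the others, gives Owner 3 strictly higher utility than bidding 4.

Suppose Owner 1 bids 4, Owner 2 bids 4 and Owner 4 bids 4.
Bid 4: loses but pays 4, utility -4.
Bid 7: wins, pays 7, utility 4 - 7 = -3.
So bidding 7 beats truth here (-3 > -4).

7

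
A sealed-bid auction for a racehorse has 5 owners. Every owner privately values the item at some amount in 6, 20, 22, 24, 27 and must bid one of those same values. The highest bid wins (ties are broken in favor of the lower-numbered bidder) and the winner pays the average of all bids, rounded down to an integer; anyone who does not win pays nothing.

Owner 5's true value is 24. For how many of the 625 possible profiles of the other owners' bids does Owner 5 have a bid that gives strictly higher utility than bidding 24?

181

Others bid (6, 6, 6, 6): truth gives 15; bid 20 gives 16 > 15. Violating.
Others bid (6, 6, 6, 24): truth gives 0; bid 27 gives 11 > 0. Violating.
Others bid (6, 6, 20, 20): truth gives 9; bid 22 gives 10 > 9. Violating.
Others bid (6, 6, 20, 24): truth gives 0; bid 27 gives 8 > 0. Violating.
Others bid (6, 6, 6, 20): truth gives 12; no alternative beats it.
Others bid (6, 6, 6, 22): truth gives 12; no alternative beats it.
(Checking all 625 profiles: 181 have a profitable deviation, 444 do not.)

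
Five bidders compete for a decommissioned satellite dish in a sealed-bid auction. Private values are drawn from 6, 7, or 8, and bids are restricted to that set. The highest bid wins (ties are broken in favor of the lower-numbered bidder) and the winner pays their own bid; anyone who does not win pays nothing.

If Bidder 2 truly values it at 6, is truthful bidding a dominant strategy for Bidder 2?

Yes

Check each profile of the others' bids and compare truth against every alternative bid.
Others bid (6, 6, 6, 6): truth gives 0, best alternative gives -1.
Others bid (6, 6, 6, 7): truth gives 0, best alternative gives -1.
Others bid (6, 6, 7, 6): truth gives 0, best alternative gives -1.
Others bid (6, 6, 7, 7): truth gives 0, best alternative gives -1.
Others bid (6, 7, 6, 6): truth gives 0, best alternative gives -1.
Others bid (6, 7, 6, 7): truth gives 0, best alternative gives -1.
(Remaining 75 profiles checked similarly; truth is weakly best in each.)
In every case the truthful bid is at least as good as any alternative, so it is a dominant strategy.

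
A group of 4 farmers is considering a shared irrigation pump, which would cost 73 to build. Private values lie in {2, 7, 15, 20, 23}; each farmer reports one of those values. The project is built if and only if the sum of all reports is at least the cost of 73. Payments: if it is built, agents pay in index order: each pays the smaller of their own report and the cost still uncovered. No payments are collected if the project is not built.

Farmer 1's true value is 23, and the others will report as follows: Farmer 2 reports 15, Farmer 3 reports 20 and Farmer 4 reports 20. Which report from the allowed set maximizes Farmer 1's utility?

Report 2: project not built, utility 0.
Report 7: project not built, utility 0.
Report 15: project not built, utility 0.
Report 20: project built, pays 20, utility 23 - 20 = 3.
Report 23: project built, pays 23, utility 23 - 23 = 0.
The best choice is 20 with utility 3.

20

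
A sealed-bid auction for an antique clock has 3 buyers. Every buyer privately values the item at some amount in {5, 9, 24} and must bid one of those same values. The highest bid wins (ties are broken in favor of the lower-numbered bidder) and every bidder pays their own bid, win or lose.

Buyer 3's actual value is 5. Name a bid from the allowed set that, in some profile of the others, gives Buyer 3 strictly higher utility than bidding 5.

Suppose Buyer 1 bids 5 and Buyer 2 bids 5.
Bid 5: loses but pays 5, utility -5.
Bid 9: wins, pays 9, utility 5 - 9 = -4.
So bidding 9 beats truth here (-4 > -5).

9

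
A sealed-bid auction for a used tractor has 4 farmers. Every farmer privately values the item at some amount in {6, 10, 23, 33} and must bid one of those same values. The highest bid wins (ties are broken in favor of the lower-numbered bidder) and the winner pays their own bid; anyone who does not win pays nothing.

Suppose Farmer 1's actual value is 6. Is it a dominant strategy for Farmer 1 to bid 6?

Check each profile of the others' bids and compare truth against every alternative bid.
Others bid (6, 6, 6): truth gives 0, best alternative gives -4.
Others bid (6, 6, 10): truth gives 0, best alternative gives -4.
Others bid (6, 10, 6): truth gives 0, best alternative gives -4.
Others bid (6, 10, 10): truth gives 0, best alternative gives -4.
Others bid (10, 6, 6): truth gives 0, best alternative gives -4.
Others bid (10, 6, 10): truth gives 0, best alternative gives -4.
(Remaining 58 profiles checked similarly; truth is weakly best in each.)
In every case the truthful bid is at least as good as any alternative, so it is a dominant strategy.

Yes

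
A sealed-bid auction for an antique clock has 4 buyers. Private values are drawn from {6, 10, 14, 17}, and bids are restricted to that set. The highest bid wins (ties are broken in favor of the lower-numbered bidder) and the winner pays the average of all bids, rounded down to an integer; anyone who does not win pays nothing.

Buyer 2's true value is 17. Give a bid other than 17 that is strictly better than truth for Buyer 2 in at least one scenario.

10

Suppose Buyer 1 bids 6, Buyer 3 bids 6 and Buyer 4 bids 6.
Bid 17: wins, pays 8, utility 17 - 8 = 9.
Bid 10: wins, pays 7, utility 17 - 7 = 10.
So bidding 10 beats truth here (10 > 9).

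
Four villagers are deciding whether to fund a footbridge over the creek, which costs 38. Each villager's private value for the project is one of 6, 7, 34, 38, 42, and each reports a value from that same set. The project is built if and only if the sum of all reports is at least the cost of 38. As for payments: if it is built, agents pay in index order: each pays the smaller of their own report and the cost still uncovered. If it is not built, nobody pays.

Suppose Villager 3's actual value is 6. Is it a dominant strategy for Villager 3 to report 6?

Check each profile of the others' reports and compare truth against every alternative report.
Others report (6, 6, 34): truth gives 0, best alternative gives -1.
Others report (6, 6, 38): truth gives 0, best alternative gives -1.
Others report (6, 6, 42): truth gives 0, best alternative gives -1.
Others report (6, 7, 34): truth gives 0, best alternative gives -1.
Others report (6, 7, 38): truth gives 0, best alternative gives -1.
Others report (6, 7, 42): truth gives 0, best alternative gives -1.
(Remaining 119 profiles checked similarly; truth is weakly best in each.)
In every case the truthful report is at least as good as any alternative, so it is a dominant strategy.

Yes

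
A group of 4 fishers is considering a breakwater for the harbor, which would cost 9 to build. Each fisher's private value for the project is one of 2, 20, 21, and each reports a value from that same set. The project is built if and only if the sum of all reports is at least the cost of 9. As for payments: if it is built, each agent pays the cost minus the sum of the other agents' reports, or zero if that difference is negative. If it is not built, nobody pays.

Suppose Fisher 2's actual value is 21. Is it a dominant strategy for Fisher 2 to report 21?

Yes

Check each profile of the others' reports and compare truth against every alternative report.
Others report (2, 2, 20): truth gives 21, best alternative gives 21.
Others report (2, 2, 21): truth gives 21, best alternative gives 21.
Others report (2, 20, 2): truth gives 21, best alternative gives 21.
Others report (2, 20, 20): truth gives 21, best alternative gives 21.
Others report (2, 20, 21): truth gives 21, best alternative gives 21.
Others report (2, 21, 2): truth gives 21, best alternative gives 21.
(Remaining 21 profiles checked similarly; truth is weakly best in each.)
In every case the truthful report is at least as good as any alternative, so it is a dominant strategy.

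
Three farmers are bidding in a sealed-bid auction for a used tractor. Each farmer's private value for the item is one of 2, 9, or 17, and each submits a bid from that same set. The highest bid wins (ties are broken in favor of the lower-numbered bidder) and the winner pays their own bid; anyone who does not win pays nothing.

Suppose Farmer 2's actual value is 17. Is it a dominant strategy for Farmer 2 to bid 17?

Consider the case where Farmer 1 bids 2 and Farmer 3 bids 2.
Truthful bid 17: wins, pays 17, utility 17 - 17 = 0.
Bid 9 instead: wins, pays 9, utility 17 - 9 = 8.
Since 8 > 0, bidding 9 is strictly better here, so truthful bidding is not dominant.

No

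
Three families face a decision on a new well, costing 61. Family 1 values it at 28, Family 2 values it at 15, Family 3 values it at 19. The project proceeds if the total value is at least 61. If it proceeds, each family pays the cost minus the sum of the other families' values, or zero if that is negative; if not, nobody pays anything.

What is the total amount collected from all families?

59

Total value 62 ≥ cost 61, so it is built.
Family 1: others sum to 34; max(0, 61 - 34) = 27.
Family 2: others sum to 47; max(0, 61 - 47) = 14.
Family 3: others sum to 43; max(0, 61 - 43) = 18.
Total collected = 27 + 14 + 18 = 59.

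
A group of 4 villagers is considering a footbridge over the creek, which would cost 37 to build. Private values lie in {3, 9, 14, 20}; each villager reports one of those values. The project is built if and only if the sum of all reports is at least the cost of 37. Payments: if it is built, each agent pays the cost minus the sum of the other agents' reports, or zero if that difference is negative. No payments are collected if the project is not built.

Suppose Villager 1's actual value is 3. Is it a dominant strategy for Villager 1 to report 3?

Yes

Check each profile of the others' reports and compare truth against every alternative report.
Others report (3, 14, 14): truth gives 0, best alternative gives -3.
Others report (14, 3, 14): truth gives 0, best alternative gives -3.
Others report (14, 14, 3): truth gives 0, best alternative gives -3.
Others report (3, 9, 20): truth gives 0, best alternative gives -2.
Others report (3, 20, 9): truth gives 0, best alternative gives -2.
Others report (9, 3, 20): truth gives 0, best alternative gives -2.
(Remaining 58 profiles checked similarly; truth is weakly best in each.)
In every case the truthful report is at least as good as any alternative, so it is a dominant strategy.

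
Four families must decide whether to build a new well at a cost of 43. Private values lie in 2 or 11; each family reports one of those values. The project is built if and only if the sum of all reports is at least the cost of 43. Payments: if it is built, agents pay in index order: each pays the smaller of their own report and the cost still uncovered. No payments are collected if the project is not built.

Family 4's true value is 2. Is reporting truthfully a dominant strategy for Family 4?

Yes

Check each profile of the others' reports and compare truth against every alternative report.
Others report (11, 11, 11): truth gives 0, best alternative gives -8.
Others report (2, 2, 2): truth gives 0, best alternative gives 0.
Others report (2, 2, 11): truth gives 0, best alternative gives 0.
Others report (2, 11, 2): truth gives 0, best alternative gives 0.
Others report (2, 11, 11): truth gives 0, best alternative gives 0.
Others report (11, 2, 2): truth gives 0, best alternative gives 0.
(Remaining 2 profiles checked similarly; truth is weakly best in each.)
In every case the truthful report is at least as good as any alternative, so it is a dominant strategy.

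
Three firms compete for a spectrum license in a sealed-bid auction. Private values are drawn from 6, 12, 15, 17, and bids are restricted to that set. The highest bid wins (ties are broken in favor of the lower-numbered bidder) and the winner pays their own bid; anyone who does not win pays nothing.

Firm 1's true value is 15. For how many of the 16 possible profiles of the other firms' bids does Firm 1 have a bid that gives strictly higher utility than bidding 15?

4

Others bid (6, 6): truth gives 0; bid 6 gives 9 > 0. Violating.
Others bid (6, 12): truth gives 0; bid 12 gives 3 > 0. Violating.
Others bid (12, 6): truth gives 0; bid 12 gives 3 > 0. Violating.
Others bid (12, 12): truth gives 0; bid 12 gives 3 > 0. Violating.
Others bid (6, 15): truth gives 0; no alternative beats it.
Others bid (6, 17): truth gives 0; no alternative beats it.
(Checking all 16 profiles: 4 have a profitable deviation, 12 do not.)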